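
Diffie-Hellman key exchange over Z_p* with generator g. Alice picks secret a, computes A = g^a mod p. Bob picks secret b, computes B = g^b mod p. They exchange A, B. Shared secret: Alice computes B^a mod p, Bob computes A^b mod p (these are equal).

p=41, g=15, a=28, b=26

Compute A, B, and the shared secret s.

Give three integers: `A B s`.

Answer: 23 36 18

Derivation:
A = 15^28 mod 41  (bits of 28 = 11100)
  bit 0 = 1: r = r^2 * 15 mod 41 = 1^2 * 15 = 1*15 = 15
  bit 1 = 1: r = r^2 * 15 mod 41 = 15^2 * 15 = 20*15 = 13
  bit 2 = 1: r = r^2 * 15 mod 41 = 13^2 * 15 = 5*15 = 34
  bit 3 = 0: r = r^2 mod 41 = 34^2 = 8
  bit 4 = 0: r = r^2 mod 41 = 8^2 = 23
  -> A = 23
B = 15^26 mod 41  (bits of 26 = 11010)
  bit 0 = 1: r = r^2 * 15 mod 41 = 1^2 * 15 = 1*15 = 15
  bit 1 = 1: r = r^2 * 15 mod 41 = 15^2 * 15 = 20*15 = 13
  bit 2 = 0: r = r^2 mod 41 = 13^2 = 5
  bit 3 = 1: r = r^2 * 15 mod 41 = 5^2 * 15 = 25*15 = 6
  bit 4 = 0: r = r^2 mod 41 = 6^2 = 36
  -> B = 36
s = B^a = 36^28 mod 41  (bits of 28 = 11100)
  bit 0 = 1: r = r^2 * 36 mod 41 = 1^2 * 36 = 1*36 = 36
  bit 1 = 1: r = r^2 * 36 mod 41 = 36^2 * 36 = 25*36 = 39
  bit 2 = 1: r = r^2 * 36 mod 41 = 39^2 * 36 = 4*36 = 21
  bit 3 = 0: r = r^2 mod 41 = 21^2 = 31
  bit 4 = 0: r = r^2 mod 41 = 31^2 = 18
  -> s = B^a = 18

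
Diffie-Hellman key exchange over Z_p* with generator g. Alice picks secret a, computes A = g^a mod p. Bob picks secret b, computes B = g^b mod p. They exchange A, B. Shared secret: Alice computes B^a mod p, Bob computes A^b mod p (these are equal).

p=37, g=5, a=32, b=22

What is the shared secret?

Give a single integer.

Answer: 12

Derivation:
A = 5^32 mod 37  (bits of 32 = 100000)
  bit 0 = 1: r = r^2 * 5 mod 37 = 1^2 * 5 = 1*5 = 5
  bit 1 = 0: r = r^2 mod 37 = 5^2 = 25
  bit 2 = 0: r = r^2 mod 37 = 25^2 = 33
  bit 3 = 0: r = r^2 mod 37 = 33^2 = 16
  bit 4 = 0: r = r^2 mod 37 = 16^2 = 34
  bit 5 = 0: r = r^2 mod 37 = 34^2 = 9
  -> A = 9
B = 5^22 mod 37  (bits of 22 = 10110)
  bit 0 = 1: r = r^2 * 5 mod 37 = 1^2 * 5 = 1*5 = 5
  bit 1 = 0: r = r^2 mod 37 = 5^2 = 25
  bit 2 = 1: r = r^2 * 5 mod 37 = 25^2 * 5 = 33*5 = 17
  bit 3 = 1: r = r^2 * 5 mod 37 = 17^2 * 5 = 30*5 = 2
  bit 4 = 0: r = r^2 mod 37 = 2^2 = 4
  -> B = 4
s = B^a = 4^32 mod 37  (bits of 32 = 100000)
  bit 0 = 1: r = r^2 * 4 mod 37 = 1^2 * 4 = 1*4 = 4
  bit 1 = 0: r = r^2 mod 37 = 4^2 = 16
  bit 2 = 0: r = r^2 mod 37 = 16^2 = 34
  bit 3 = 0: r = r^2 mod 37 = 34^2 = 9
  bit 4 = 0: r = r^2 mod 37 = 9^2 = 7
  bit 5 = 0: r = r^2 mod 37 = 7^2 = 12
  -> s = B^a = 12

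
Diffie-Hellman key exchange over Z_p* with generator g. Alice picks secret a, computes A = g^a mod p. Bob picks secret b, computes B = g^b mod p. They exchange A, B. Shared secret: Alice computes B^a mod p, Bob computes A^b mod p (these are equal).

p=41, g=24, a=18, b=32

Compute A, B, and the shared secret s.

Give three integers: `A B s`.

A = 24^18 mod 41  (bits of 18 = 10010)
  bit 0 = 1: r = r^2 * 24 mod 41 = 1^2 * 24 = 1*24 = 24
  bit 1 = 0: r = r^2 mod 41 = 24^2 = 2
  bit 2 = 0: r = r^2 mod 41 = 2^2 = 4
  bit 3 = 1: r = r^2 * 24 mod 41 = 4^2 * 24 = 16*24 = 15
  bit 4 = 0: r = r^2 mod 41 = 15^2 = 20
  -> A = 20
B = 24^32 mod 41  (bits of 32 = 100000)
  bit 0 = 1: r = r^2 * 24 mod 41 = 1^2 * 24 = 1*24 = 24
  bit 1 = 0: r = r^2 mod 41 = 24^2 = 2
  bit 2 = 0: r = r^2 mod 41 = 2^2 = 4
  bit 3 = 0: r = r^2 mod 41 = 4^2 = 16
  bit 4 = 0: r = r^2 mod 41 = 16^2 = 10
  bit 5 = 0: r = r^2 mod 41 = 10^2 = 18
  -> B = 18
s = B^a = 18^18 mod 41  (bits of 18 = 10010)
  bit 0 = 1: r = r^2 * 18 mod 41 = 1^2 * 18 = 1*18 = 18
  bit 1 = 0: r = r^2 mod 41 = 18^2 = 37
  bit 2 = 0: r = r^2 mod 41 = 37^2 = 16
  bit 3 = 1: r = r^2 * 18 mod 41 = 16^2 * 18 = 10*18 = 16
  bit 4 = 0: r = r^2 mod 41 = 16^2 = 10
  -> s = B^a = 10

Answer: 20 18 10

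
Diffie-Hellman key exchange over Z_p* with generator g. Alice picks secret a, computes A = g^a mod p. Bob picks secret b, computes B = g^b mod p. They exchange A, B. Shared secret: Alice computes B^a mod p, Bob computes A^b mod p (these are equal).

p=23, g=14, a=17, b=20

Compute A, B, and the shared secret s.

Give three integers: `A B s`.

A = 14^17 mod 23  (bits of 17 = 10001)
  bit 0 = 1: r = r^2 * 14 mod 23 = 1^2 * 14 = 1*14 = 14
  bit 1 = 0: r = r^2 mod 23 = 14^2 = 12
  bit 2 = 0: r = r^2 mod 23 = 12^2 = 6
  bit 3 = 0: r = r^2 mod 23 = 6^2 = 13
  bit 4 = 1: r = r^2 * 14 mod 23 = 13^2 * 14 = 8*14 = 20
  -> A = 20
B = 14^20 mod 23  (bits of 20 = 10100)
  bit 0 = 1: r = r^2 * 14 mod 23 = 1^2 * 14 = 1*14 = 14
  bit 1 = 0: r = r^2 mod 23 = 14^2 = 12
  bit 2 = 1: r = r^2 * 14 mod 23 = 12^2 * 14 = 6*14 = 15
  bit 3 = 0: r = r^2 mod 23 = 15^2 = 18
  bit 4 = 0: r = r^2 mod 23 = 18^2 = 2
  -> B = 2
s = B^a = 2^17 mod 23  (bits of 17 = 10001)
  bit 0 = 1: r = r^2 * 2 mod 23 = 1^2 * 2 = 1*2 = 2
  bit 1 = 0: r = r^2 mod 23 = 2^2 = 4
  bit 2 = 0: r = r^2 mod 23 = 4^2 = 16
  bit 3 = 0: r = r^2 mod 23 = 16^2 = 3
  bit 4 = 1: r = r^2 * 2 mod 23 = 3^2 * 2 = 9*2 = 18
  -> s = B^a = 18

Answer: 20 2 18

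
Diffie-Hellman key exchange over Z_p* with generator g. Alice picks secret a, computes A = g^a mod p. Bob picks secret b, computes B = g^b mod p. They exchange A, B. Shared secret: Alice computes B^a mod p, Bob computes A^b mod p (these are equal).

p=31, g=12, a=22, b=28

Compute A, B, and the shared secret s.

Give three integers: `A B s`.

Answer: 7 14 19

Derivation:
A = 12^22 mod 31  (bits of 22 = 10110)
  bit 0 = 1: r = r^2 * 12 mod 31 = 1^2 * 12 = 1*12 = 12
  bit 1 = 0: r = r^2 mod 31 = 12^2 = 20
  bit 2 = 1: r = r^2 * 12 mod 31 = 20^2 * 12 = 28*12 = 26
  bit 3 = 1: r = r^2 * 12 mod 31 = 26^2 * 12 = 25*12 = 21
  bit 4 = 0: r = r^2 mod 31 = 21^2 = 7
  -> A = 7
B = 12^28 mod 31  (bits of 28 = 11100)
  bit 0 = 1: r = r^2 * 12 mod 31 = 1^2 * 12 = 1*12 = 12
  bit 1 = 1: r = r^2 * 12 mod 31 = 12^2 * 12 = 20*12 = 23
  bit 2 = 1: r = r^2 * 12 mod 31 = 23^2 * 12 = 2*12 = 24
  bit 3 = 0: r = r^2 mod 31 = 24^2 = 18
  bit 4 = 0: r = r^2 mod 31 = 18^2 = 14
  -> B = 14
s = B^a = 14^22 mod 31  (bits of 22 = 10110)
  bit 0 = 1: r = r^2 * 14 mod 31 = 1^2 * 14 = 1*14 = 14
  bit 1 = 0: r = r^2 mod 31 = 14^2 = 10
  bit 2 = 1: r = r^2 * 14 mod 31 = 10^2 * 14 = 7*14 = 5
  bit 3 = 1: r = r^2 * 14 mod 31 = 5^2 * 14 = 25*14 = 9
  bit 4 = 0: r = r^2 mod 31 = 9^2 = 19
  -> s = B^a = 19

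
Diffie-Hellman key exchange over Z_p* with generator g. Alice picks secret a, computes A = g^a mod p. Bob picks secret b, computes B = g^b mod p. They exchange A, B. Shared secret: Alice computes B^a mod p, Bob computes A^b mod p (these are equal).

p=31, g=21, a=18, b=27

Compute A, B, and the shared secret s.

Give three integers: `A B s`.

A = 21^18 mod 31  (bits of 18 = 10010)
  bit 0 = 1: r = r^2 * 21 mod 31 = 1^2 * 21 = 1*21 = 21
  bit 1 = 0: r = r^2 mod 31 = 21^2 = 7
  bit 2 = 0: r = r^2 mod 31 = 7^2 = 18
  bit 3 = 1: r = r^2 * 21 mod 31 = 18^2 * 21 = 14*21 = 15
  bit 4 = 0: r = r^2 mod 31 = 15^2 = 8
  -> A = 8
B = 21^27 mod 31  (bits of 27 = 11011)
  bit 0 = 1: r = r^2 * 21 mod 31 = 1^2 * 21 = 1*21 = 21
  bit 1 = 1: r = r^2 * 21 mod 31 = 21^2 * 21 = 7*21 = 23
  bit 2 = 0: r = r^2 mod 31 = 23^2 = 2
  bit 3 = 1: r = r^2 * 21 mod 31 = 2^2 * 21 = 4*21 = 22
  bit 4 = 1: r = r^2 * 21 mod 31 = 22^2 * 21 = 19*21 = 27
  -> B = 27
s = B^a = 27^18 mod 31  (bits of 18 = 10010)
  bit 0 = 1: r = r^2 * 27 mod 31 = 1^2 * 27 = 1*27 = 27
  bit 1 = 0: r = r^2 mod 31 = 27^2 = 16
  bit 2 = 0: r = r^2 mod 31 = 16^2 = 8
  bit 3 = 1: r = r^2 * 27 mod 31 = 8^2 * 27 = 2*27 = 23
  bit 4 = 0: r = r^2 mod 31 = 23^2 = 2
  -> s = B^a = 2

Answer: 8 27 2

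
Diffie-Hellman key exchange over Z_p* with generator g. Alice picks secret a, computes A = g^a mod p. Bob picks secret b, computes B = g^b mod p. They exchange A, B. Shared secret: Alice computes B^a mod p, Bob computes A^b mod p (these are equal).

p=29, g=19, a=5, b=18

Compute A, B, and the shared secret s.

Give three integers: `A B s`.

Answer: 21 5 22

Derivation:
A = 19^5 mod 29  (bits of 5 = 101)
  bit 0 = 1: r = r^2 * 19 mod 29 = 1^2 * 19 = 1*19 = 19
  bit 1 = 0: r = r^2 mod 29 = 19^2 = 13
  bit 2 = 1: r = r^2 * 19 mod 29 = 13^2 * 19 = 24*19 = 21
  -> A = 21
B = 19^18 mod 29  (bits of 18 = 10010)
  bit 0 = 1: r = r^2 * 19 mod 29 = 1^2 * 19 = 1*19 = 19
  bit 1 = 0: r = r^2 mod 29 = 19^2 = 13
  bit 2 = 0: r = r^2 mod 29 = 13^2 = 24
  bit 3 = 1: r = r^2 * 19 mod 29 = 24^2 * 19 = 25*19 = 11
  bit 4 = 0: r = r^2 mod 29 = 11^2 = 5
  -> B = 5
s = B^a = 5^5 mod 29  (bits of 5 = 101)
  bit 0 = 1: r = r^2 * 5 mod 29 = 1^2 * 5 = 1*5 = 5
  bit 1 = 0: r = r^2 mod 29 = 5^2 = 25
  bit 2 = 1: r = r^2 * 5 mod 29 = 25^2 * 5 = 16*5 = 22
  -> s = B^a = 22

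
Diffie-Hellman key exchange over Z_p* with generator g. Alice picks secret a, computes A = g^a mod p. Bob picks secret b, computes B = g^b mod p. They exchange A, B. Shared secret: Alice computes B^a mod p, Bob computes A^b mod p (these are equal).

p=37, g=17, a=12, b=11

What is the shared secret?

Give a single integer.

A = 17^12 mod 37  (bits of 12 = 1100)
  bit 0 = 1: r = r^2 * 17 mod 37 = 1^2 * 17 = 1*17 = 17
  bit 1 = 1: r = r^2 * 17 mod 37 = 17^2 * 17 = 30*17 = 29
  bit 2 = 0: r = r^2 mod 37 = 29^2 = 27
  bit 3 = 0: r = r^2 mod 37 = 27^2 = 26
  -> A = 26
B = 17^11 mod 37  (bits of 11 = 1011)
  bit 0 = 1: r = r^2 * 17 mod 37 = 1^2 * 17 = 1*17 = 17
  bit 1 = 0: r = r^2 mod 37 = 17^2 = 30
  bit 2 = 1: r = r^2 * 17 mod 37 = 30^2 * 17 = 12*17 = 19
  bit 3 = 1: r = r^2 * 17 mod 37 = 19^2 * 17 = 28*17 = 32
  -> B = 32
s = B^a = 32^12 mod 37  (bits of 12 = 1100)
  bit 0 = 1: r = r^2 * 32 mod 37 = 1^2 * 32 = 1*32 = 32
  bit 1 = 1: r = r^2 * 32 mod 37 = 32^2 * 32 = 25*32 = 23
  bit 2 = 0: r = r^2 mod 37 = 23^2 = 11
  bit 3 = 0: r = r^2 mod 37 = 11^2 = 10
  -> s = B^a = 10

Answer: 10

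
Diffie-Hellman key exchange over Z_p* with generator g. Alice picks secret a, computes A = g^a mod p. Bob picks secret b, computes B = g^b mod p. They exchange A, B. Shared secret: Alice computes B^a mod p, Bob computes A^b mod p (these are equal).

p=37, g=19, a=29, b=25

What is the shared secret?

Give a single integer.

Answer: 22

Derivation:
A = 19^29 mod 37  (bits of 29 = 11101)
  bit 0 = 1: r = r^2 * 19 mod 37 = 1^2 * 19 = 1*19 = 19
  bit 1 = 1: r = r^2 * 19 mod 37 = 19^2 * 19 = 28*19 = 14
  bit 2 = 1: r = r^2 * 19 mod 37 = 14^2 * 19 = 11*19 = 24
  bit 3 = 0: r = r^2 mod 37 = 24^2 = 21
  bit 4 = 1: r = r^2 * 19 mod 37 = 21^2 * 19 = 34*19 = 17
  -> A = 17
B = 19^25 mod 37  (bits of 25 = 11001)
  bit 0 = 1: r = r^2 * 19 mod 37 = 1^2 * 19 = 1*19 = 19
  bit 1 = 1: r = r^2 * 19 mod 37 = 19^2 * 19 = 28*19 = 14
  bit 2 = 0: r = r^2 mod 37 = 14^2 = 11
  bit 3 = 0: r = r^2 mod 37 = 11^2 = 10
  bit 4 = 1: r = r^2 * 19 mod 37 = 10^2 * 19 = 26*19 = 13
  -> B = 13
s = B^a = 13^29 mod 37  (bits of 29 = 11101)
  bit 0 = 1: r = r^2 * 13 mod 37 = 1^2 * 13 = 1*13 = 13
  bit 1 = 1: r = r^2 * 13 mod 37 = 13^2 * 13 = 21*13 = 14
  bit 2 = 1: r = r^2 * 13 mod 37 = 14^2 * 13 = 11*13 = 32
  bit 3 = 0: r = r^2 mod 37 = 32^2 = 25
  bit 4 = 1: r = r^2 * 13 mod 37 = 25^2 * 13 = 33*13 = 22
  -> s = B^a = 22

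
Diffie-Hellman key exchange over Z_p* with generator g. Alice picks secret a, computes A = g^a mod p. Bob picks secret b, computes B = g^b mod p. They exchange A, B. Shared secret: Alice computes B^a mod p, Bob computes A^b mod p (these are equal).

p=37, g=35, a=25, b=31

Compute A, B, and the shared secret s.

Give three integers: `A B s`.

Answer: 17 15 2

Derivation:
A = 35^25 mod 37  (bits of 25 = 11001)
  bit 0 = 1: r = r^2 * 35 mod 37 = 1^2 * 35 = 1*35 = 35
  bit 1 = 1: r = r^2 * 35 mod 37 = 35^2 * 35 = 4*35 = 29
  bit 2 = 0: r = r^2 mod 37 = 29^2 = 27
  bit 3 = 0: r = r^2 mod 37 = 27^2 = 26
  bit 4 = 1: r = r^2 * 35 mod 37 = 26^2 * 35 = 10*35 = 17
  -> A = 17
B = 35^31 mod 37  (bits of 31 = 11111)
  bit 0 = 1: r = r^2 * 35 mod 37 = 1^2 * 35 = 1*35 = 35
  bit 1 = 1: r = r^2 * 35 mod 37 = 35^2 * 35 = 4*35 = 29
  bit 2 = 1: r = r^2 * 35 mod 37 = 29^2 * 35 = 27*35 = 20
  bit 3 = 1: r = r^2 * 35 mod 37 = 20^2 * 35 = 30*35 = 14
  bit 4 = 1: r = r^2 * 35 mod 37 = 14^2 * 35 = 11*35 = 15
  -> B = 15
s = B^a = 15^25 mod 37  (bits of 25 = 11001)
  bit 0 = 1: r = r^2 * 15 mod 37 = 1^2 * 15 = 1*15 = 15
  bit 1 = 1: r = r^2 * 15 mod 37 = 15^2 * 15 = 3*15 = 8
  bit 2 = 0: r = r^2 mod 37 = 8^2 = 27
  bit 3 = 0: r = r^2 mod 37 = 27^2 = 26
  bit 4 = 1: r = r^2 * 15 mod 37 = 26^2 * 15 = 10*15 = 2
  -> s = B^a = 2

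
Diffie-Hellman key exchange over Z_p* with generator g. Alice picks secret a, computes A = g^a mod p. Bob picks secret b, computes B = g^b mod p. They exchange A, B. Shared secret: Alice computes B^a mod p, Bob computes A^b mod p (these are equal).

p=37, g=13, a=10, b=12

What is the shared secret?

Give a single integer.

Answer: 10

Derivation:
A = 13^10 mod 37  (bits of 10 = 1010)
  bit 0 = 1: r = r^2 * 13 mod 37 = 1^2 * 13 = 1*13 = 13
  bit 1 = 0: r = r^2 mod 37 = 13^2 = 21
  bit 2 = 1: r = r^2 * 13 mod 37 = 21^2 * 13 = 34*13 = 35
  bit 3 = 0: r = r^2 mod 37 = 35^2 = 4
  -> A = 4
B = 13^12 mod 37  (bits of 12 = 1100)
  bit 0 = 1: r = r^2 * 13 mod 37 = 1^2 * 13 = 1*13 = 13
  bit 1 = 1: r = r^2 * 13 mod 37 = 13^2 * 13 = 21*13 = 14
  bit 2 = 0: r = r^2 mod 37 = 14^2 = 11
  bit 3 = 0: r = r^2 mod 37 = 11^2 = 10
  -> B = 10
s = B^a = 10^10 mod 37  (bits of 10 = 1010)
  bit 0 = 1: r = r^2 * 10 mod 37 = 1^2 * 10 = 1*10 = 10
  bit 1 = 0: r = r^2 mod 37 = 10^2 = 26
  bit 2 = 1: r = r^2 * 10 mod 37 = 26^2 * 10 = 10*10 = 26
  bit 3 = 0: r = r^2 mod 37 = 26^2 = 10
  -> s = B^a = 10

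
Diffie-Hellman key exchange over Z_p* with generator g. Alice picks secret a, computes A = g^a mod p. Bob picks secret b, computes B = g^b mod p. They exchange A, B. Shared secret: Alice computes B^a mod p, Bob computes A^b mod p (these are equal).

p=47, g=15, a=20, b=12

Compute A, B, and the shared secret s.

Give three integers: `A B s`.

A = 15^20 mod 47  (bits of 20 = 10100)
  bit 0 = 1: r = r^2 * 15 mod 47 = 1^2 * 15 = 1*15 = 15
  bit 1 = 0: r = r^2 mod 47 = 15^2 = 37
  bit 2 = 1: r = r^2 * 15 mod 47 = 37^2 * 15 = 6*15 = 43
  bit 3 = 0: r = r^2 mod 47 = 43^2 = 16
  bit 4 = 0: r = r^2 mod 47 = 16^2 = 21
  -> A = 21
B = 15^12 mod 47  (bits of 12 = 1100)
  bit 0 = 1: r = r^2 * 15 mod 47 = 1^2 * 15 = 1*15 = 15
  bit 1 = 1: r = r^2 * 15 mod 47 = 15^2 * 15 = 37*15 = 38
  bit 2 = 0: r = r^2 mod 47 = 38^2 = 34
  bit 3 = 0: r = r^2 mod 47 = 34^2 = 28
  -> B = 28
s = B^a = 28^20 mod 47  (bits of 20 = 10100)
  bit 0 = 1: r = r^2 * 28 mod 47 = 1^2 * 28 = 1*28 = 28
  bit 1 = 0: r = r^2 mod 47 = 28^2 = 32
  bit 2 = 1: r = r^2 * 28 mod 47 = 32^2 * 28 = 37*28 = 2
  bit 3 = 0: r = r^2 mod 47 = 2^2 = 4
  bit 4 = 0: r = r^2 mod 47 = 4^2 = 16
  -> s = B^a = 16

Answer: 21 28 16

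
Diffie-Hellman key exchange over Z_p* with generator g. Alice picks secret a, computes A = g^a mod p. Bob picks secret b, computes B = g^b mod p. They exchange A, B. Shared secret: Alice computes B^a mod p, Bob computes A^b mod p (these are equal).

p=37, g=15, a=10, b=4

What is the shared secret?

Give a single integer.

Answer: 9

Derivation:
A = 15^10 mod 37  (bits of 10 = 1010)
  bit 0 = 1: r = r^2 * 15 mod 37 = 1^2 * 15 = 1*15 = 15
  bit 1 = 0: r = r^2 mod 37 = 15^2 = 3
  bit 2 = 1: r = r^2 * 15 mod 37 = 3^2 * 15 = 9*15 = 24
  bit 3 = 0: r = r^2 mod 37 = 24^2 = 21
  -> A = 21
B = 15^4 mod 37  (bits of 4 = 100)
  bit 0 = 1: r = r^2 * 15 mod 37 = 1^2 * 15 = 1*15 = 15
  bit 1 = 0: r = r^2 mod 37 = 15^2 = 3
  bit 2 = 0: r = r^2 mod 37 = 3^2 = 9
  -> B = 9
s = B^a = 9^10 mod 37  (bits of 10 = 1010)
  bit 0 = 1: r = r^2 * 9 mod 37 = 1^2 * 9 = 1*9 = 9
  bit 1 = 0: r = r^2 mod 37 = 9^2 = 7
  bit 2 = 1: r = r^2 * 9 mod 37 = 7^2 * 9 = 12*9 = 34
  bit 3 = 0: r = r^2 mod 37 = 34^2 = 9
  -> s = B^a = 9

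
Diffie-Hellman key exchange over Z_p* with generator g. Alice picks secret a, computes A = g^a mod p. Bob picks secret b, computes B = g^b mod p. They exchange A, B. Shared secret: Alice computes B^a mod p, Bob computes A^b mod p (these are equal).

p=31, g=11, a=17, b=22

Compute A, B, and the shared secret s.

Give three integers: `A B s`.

Answer: 3 18 14

Derivation:
A = 11^17 mod 31  (bits of 17 = 10001)
  bit 0 = 1: r = r^2 * 11 mod 31 = 1^2 * 11 = 1*11 = 11
  bit 1 = 0: r = r^2 mod 31 = 11^2 = 28
  bit 2 = 0: r = r^2 mod 31 = 28^2 = 9
  bit 3 = 0: r = r^2 mod 31 = 9^2 = 19
  bit 4 = 1: r = r^2 * 11 mod 31 = 19^2 * 11 = 20*11 = 3
  -> A = 3
B = 11^22 mod 31  (bits of 22 = 10110)
  bit 0 = 1: r = r^2 * 11 mod 31 = 1^2 * 11 = 1*11 = 11
  bit 1 = 0: r = r^2 mod 31 = 11^2 = 28
  bit 2 = 1: r = r^2 * 11 mod 31 = 28^2 * 11 = 9*11 = 6
  bit 3 = 1: r = r^2 * 11 mod 31 = 6^2 * 11 = 5*11 = 24
  bit 4 = 0: r = r^2 mod 31 = 24^2 = 18
  -> B = 18
s = B^a = 18^17 mod 31  (bits of 17 = 10001)
  bit 0 = 1: r = r^2 * 18 mod 31 = 1^2 * 18 = 1*18 = 18
  bit 1 = 0: r = r^2 mod 31 = 18^2 = 14
  bit 2 = 0: r = r^2 mod 31 = 14^2 = 10
  bit 3 = 0: r = r^2 mod 31 = 10^2 = 7
  bit 4 = 1: r = r^2 * 18 mod 31 = 7^2 * 18 = 18*18 = 14
  -> s = B^a = 14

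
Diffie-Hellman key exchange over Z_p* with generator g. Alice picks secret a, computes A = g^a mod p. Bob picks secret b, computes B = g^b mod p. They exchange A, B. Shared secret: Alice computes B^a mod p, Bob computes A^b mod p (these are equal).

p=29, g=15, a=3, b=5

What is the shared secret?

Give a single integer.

Answer: 14

Derivation:
A = 15^3 mod 29  (bits of 3 = 11)
  bit 0 = 1: r = r^2 * 15 mod 29 = 1^2 * 15 = 1*15 = 15
  bit 1 = 1: r = r^2 * 15 mod 29 = 15^2 * 15 = 22*15 = 11
  -> A = 11
B = 15^5 mod 29  (bits of 5 = 101)
  bit 0 = 1: r = r^2 * 15 mod 29 = 1^2 * 15 = 1*15 = 15
  bit 1 = 0: r = r^2 mod 29 = 15^2 = 22
  bit 2 = 1: r = r^2 * 15 mod 29 = 22^2 * 15 = 20*15 = 10
  -> B = 10
s = B^a = 10^3 mod 29  (bits of 3 = 11)
  bit 0 = 1: r = r^2 * 10 mod 29 = 1^2 * 10 = 1*10 = 10
  bit 1 = 1: r = r^2 * 10 mod 29 = 10^2 * 10 = 13*10 = 14
  -> s = B^a = 14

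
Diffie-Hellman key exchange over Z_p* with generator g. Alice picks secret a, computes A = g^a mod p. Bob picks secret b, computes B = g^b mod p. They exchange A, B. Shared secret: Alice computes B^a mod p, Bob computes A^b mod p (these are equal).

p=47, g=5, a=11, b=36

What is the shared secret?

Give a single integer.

Answer: 24

Derivation:
A = 5^11 mod 47  (bits of 11 = 1011)
  bit 0 = 1: r = r^2 * 5 mod 47 = 1^2 * 5 = 1*5 = 5
  bit 1 = 0: r = r^2 mod 47 = 5^2 = 25
  bit 2 = 1: r = r^2 * 5 mod 47 = 25^2 * 5 = 14*5 = 23
  bit 3 = 1: r = r^2 * 5 mod 47 = 23^2 * 5 = 12*5 = 13
  -> A = 13
B = 5^36 mod 47  (bits of 36 = 100100)
  bit 0 = 1: r = r^2 * 5 mod 47 = 1^2 * 5 = 1*5 = 5
  bit 1 = 0: r = r^2 mod 47 = 5^2 = 25
  bit 2 = 0: r = r^2 mod 47 = 25^2 = 14
  bit 3 = 1: r = r^2 * 5 mod 47 = 14^2 * 5 = 8*5 = 40
  bit 4 = 0: r = r^2 mod 47 = 40^2 = 2
  bit 5 = 0: r = r^2 mod 47 = 2^2 = 4
  -> B = 4
s = B^a = 4^11 mod 47  (bits of 11 = 1011)
  bit 0 = 1: r = r^2 * 4 mod 47 = 1^2 * 4 = 1*4 = 4
  bit 1 = 0: r = r^2 mod 47 = 4^2 = 16
  bit 2 = 1: r = r^2 * 4 mod 47 = 16^2 * 4 = 21*4 = 37
  bit 3 = 1: r = r^2 * 4 mod 47 = 37^2 * 4 = 6*4 = 24
  -> s = B^a = 24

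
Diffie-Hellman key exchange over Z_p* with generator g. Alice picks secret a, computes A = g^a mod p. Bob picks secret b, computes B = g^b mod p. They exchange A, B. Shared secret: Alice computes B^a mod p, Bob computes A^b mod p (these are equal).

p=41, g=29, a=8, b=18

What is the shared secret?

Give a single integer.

A = 29^8 mod 41  (bits of 8 = 1000)
  bit 0 = 1: r = r^2 * 29 mod 41 = 1^2 * 29 = 1*29 = 29
  bit 1 = 0: r = r^2 mod 41 = 29^2 = 21
  bit 2 = 0: r = r^2 mod 41 = 21^2 = 31
  bit 3 = 0: r = r^2 mod 41 = 31^2 = 18
  -> A = 18
B = 29^18 mod 41  (bits of 18 = 10010)
  bit 0 = 1: r = r^2 * 29 mod 41 = 1^2 * 29 = 1*29 = 29
  bit 1 = 0: r = r^2 mod 41 = 29^2 = 21
  bit 2 = 0: r = r^2 mod 41 = 21^2 = 31
  bit 3 = 1: r = r^2 * 29 mod 41 = 31^2 * 29 = 18*29 = 30
  bit 4 = 0: r = r^2 mod 41 = 30^2 = 39
  -> B = 39
s = B^a = 39^8 mod 41  (bits of 8 = 1000)
  bit 0 = 1: r = r^2 * 39 mod 41 = 1^2 * 39 = 1*39 = 39
  bit 1 = 0: r = r^2 mod 41 = 39^2 = 4
  bit 2 = 0: r = r^2 mod 41 = 4^2 = 16
  bit 3 = 0: r = r^2 mod 41 = 16^2 = 10
  -> s = B^a = 10

Answer: 10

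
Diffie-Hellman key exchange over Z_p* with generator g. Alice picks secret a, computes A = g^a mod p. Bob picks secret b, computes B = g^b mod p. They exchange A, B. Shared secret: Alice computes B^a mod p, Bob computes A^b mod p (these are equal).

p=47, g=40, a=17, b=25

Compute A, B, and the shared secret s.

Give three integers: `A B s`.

A = 40^17 mod 47  (bits of 17 = 10001)
  bit 0 = 1: r = r^2 * 40 mod 47 = 1^2 * 40 = 1*40 = 40
  bit 1 = 0: r = r^2 mod 47 = 40^2 = 2
  bit 2 = 0: r = r^2 mod 47 = 2^2 = 4
  bit 3 = 0: r = r^2 mod 47 = 4^2 = 16
  bit 4 = 1: r = r^2 * 40 mod 47 = 16^2 * 40 = 21*40 = 41
  -> A = 41
B = 40^25 mod 47  (bits of 25 = 11001)
  bit 0 = 1: r = r^2 * 40 mod 47 = 1^2 * 40 = 1*40 = 40
  bit 1 = 1: r = r^2 * 40 mod 47 = 40^2 * 40 = 2*40 = 33
  bit 2 = 0: r = r^2 mod 47 = 33^2 = 8
  bit 3 = 0: r = r^2 mod 47 = 8^2 = 17
  bit 4 = 1: r = r^2 * 40 mod 47 = 17^2 * 40 = 7*40 = 45
  -> B = 45
s = B^a = 45^17 mod 47  (bits of 17 = 10001)
  bit 0 = 1: r = r^2 * 45 mod 47 = 1^2 * 45 = 1*45 = 45
  bit 1 = 0: r = r^2 mod 47 = 45^2 = 4
  bit 2 = 0: r = r^2 mod 47 = 4^2 = 16
  bit 3 = 0: r = r^2 mod 47 = 16^2 = 21
  bit 4 = 1: r = r^2 * 45 mod 47 = 21^2 * 45 = 18*45 = 11
  -> s = B^a = 11

Answer: 41 45 11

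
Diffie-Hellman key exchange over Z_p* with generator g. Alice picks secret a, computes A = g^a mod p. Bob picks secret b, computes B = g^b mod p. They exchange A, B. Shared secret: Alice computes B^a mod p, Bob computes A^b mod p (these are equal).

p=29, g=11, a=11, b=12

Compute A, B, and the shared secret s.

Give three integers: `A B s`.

Answer: 10 23 20

Derivation:
A = 11^11 mod 29  (bits of 11 = 1011)
  bit 0 = 1: r = r^2 * 11 mod 29 = 1^2 * 11 = 1*11 = 11
  bit 1 = 0: r = r^2 mod 29 = 11^2 = 5
  bit 2 = 1: r = r^2 * 11 mod 29 = 5^2 * 11 = 25*11 = 14
  bit 3 = 1: r = r^2 * 11 mod 29 = 14^2 * 11 = 22*11 = 10
  -> A = 10
B = 11^12 mod 29  (bits of 12 = 1100)
  bit 0 = 1: r = r^2 * 11 mod 29 = 1^2 * 11 = 1*11 = 11
  bit 1 = 1: r = r^2 * 11 mod 29 = 11^2 * 11 = 5*11 = 26
  bit 2 = 0: r = r^2 mod 29 = 26^2 = 9
  bit 3 = 0: r = r^2 mod 29 = 9^2 = 23
  -> B = 23
s = B^a = 23^11 mod 29  (bits of 11 = 1011)
  bit 0 = 1: r = r^2 * 23 mod 29 = 1^2 * 23 = 1*23 = 23
  bit 1 = 0: r = r^2 mod 29 = 23^2 = 7
  bit 2 = 1: r = r^2 * 23 mod 29 = 7^2 * 23 = 20*23 = 25
  bit 3 = 1: r = r^2 * 23 mod 29 = 25^2 * 23 = 16*23 = 20
  -> s = B^a = 20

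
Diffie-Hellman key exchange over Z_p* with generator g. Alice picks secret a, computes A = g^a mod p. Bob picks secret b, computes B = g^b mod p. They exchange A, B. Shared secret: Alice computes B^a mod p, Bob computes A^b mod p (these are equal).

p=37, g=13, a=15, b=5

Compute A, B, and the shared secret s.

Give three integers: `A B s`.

Answer: 29 35 14

Derivation:
A = 13^15 mod 37  (bits of 15 = 1111)
  bit 0 = 1: r = r^2 * 13 mod 37 = 1^2 * 13 = 1*13 = 13
  bit 1 = 1: r = r^2 * 13 mod 37 = 13^2 * 13 = 21*13 = 14
  bit 2 = 1: r = r^2 * 13 mod 37 = 14^2 * 13 = 11*13 = 32
  bit 3 = 1: r = r^2 * 13 mod 37 = 32^2 * 13 = 25*13 = 29
  -> A = 29
B = 13^5 mod 37  (bits of 5 = 101)
  bit 0 = 1: r = r^2 * 13 mod 37 = 1^2 * 13 = 1*13 = 13
  bit 1 = 0: r = r^2 mod 37 = 13^2 = 21
  bit 2 = 1: r = r^2 * 13 mod 37 = 21^2 * 13 = 34*13 = 35
  -> B = 35
s = B^a = 35^15 mod 37  (bits of 15 = 1111)
  bit 0 = 1: r = r^2 * 35 mod 37 = 1^2 * 35 = 1*35 = 35
  bit 1 = 1: r = r^2 * 35 mod 37 = 35^2 * 35 = 4*35 = 29
  bit 2 = 1: r = r^2 * 35 mod 37 = 29^2 * 35 = 27*35 = 20
  bit 3 = 1: r = r^2 * 35 mod 37 = 20^2 * 35 = 30*35 = 14
  -> s = B^a = 14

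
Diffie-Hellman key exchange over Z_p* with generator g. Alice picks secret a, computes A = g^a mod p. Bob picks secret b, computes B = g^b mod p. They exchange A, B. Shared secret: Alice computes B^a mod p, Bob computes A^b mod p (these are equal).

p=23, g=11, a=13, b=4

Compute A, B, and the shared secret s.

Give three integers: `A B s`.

A = 11^13 mod 23  (bits of 13 = 1101)
  bit 0 = 1: r = r^2 * 11 mod 23 = 1^2 * 11 = 1*11 = 11
  bit 1 = 1: r = r^2 * 11 mod 23 = 11^2 * 11 = 6*11 = 20
  bit 2 = 0: r = r^2 mod 23 = 20^2 = 9
  bit 3 = 1: r = r^2 * 11 mod 23 = 9^2 * 11 = 12*11 = 17
  -> A = 17
B = 11^4 mod 23  (bits of 4 = 100)
  bit 0 = 1: r = r^2 * 11 mod 23 = 1^2 * 11 = 1*11 = 11
  bit 1 = 0: r = r^2 mod 23 = 11^2 = 6
  bit 2 = 0: r = r^2 mod 23 = 6^2 = 13
  -> B = 13
s = B^a = 13^13 mod 23  (bits of 13 = 1101)
  bit 0 = 1: r = r^2 * 13 mod 23 = 1^2 * 13 = 1*13 = 13
  bit 1 = 1: r = r^2 * 13 mod 23 = 13^2 * 13 = 8*13 = 12
  bit 2 = 0: r = r^2 mod 23 = 12^2 = 6
  bit 3 = 1: r = r^2 * 13 mod 23 = 6^2 * 13 = 13*13 = 8
  -> s = B^a = 8

Answer: 17 13 8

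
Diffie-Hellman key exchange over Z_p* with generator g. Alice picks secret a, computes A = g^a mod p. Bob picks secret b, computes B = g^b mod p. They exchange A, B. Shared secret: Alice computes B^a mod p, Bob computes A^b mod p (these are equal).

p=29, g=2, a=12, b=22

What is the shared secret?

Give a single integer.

Answer: 7

Derivation:
A = 2^12 mod 29  (bits of 12 = 1100)
  bit 0 = 1: r = r^2 * 2 mod 29 = 1^2 * 2 = 1*2 = 2
  bit 1 = 1: r = r^2 * 2 mod 29 = 2^2 * 2 = 4*2 = 8
  bit 2 = 0: r = r^2 mod 29 = 8^2 = 6
  bit 3 = 0: r = r^2 mod 29 = 6^2 = 7
  -> A = 7
B = 2^22 mod 29  (bits of 22 = 10110)
  bit 0 = 1: r = r^2 * 2 mod 29 = 1^2 * 2 = 1*2 = 2
  bit 1 = 0: r = r^2 mod 29 = 2^2 = 4
  bit 2 = 1: r = r^2 * 2 mod 29 = 4^2 * 2 = 16*2 = 3
  bit 3 = 1: r = r^2 * 2 mod 29 = 3^2 * 2 = 9*2 = 18
  bit 4 = 0: r = r^2 mod 29 = 18^2 = 5
  -> B = 5
s = B^a = 5^12 mod 29  (bits of 12 = 1100)
  bit 0 = 1: r = r^2 * 5 mod 29 = 1^2 * 5 = 1*5 = 5
  bit 1 = 1: r = r^2 * 5 mod 29 = 5^2 * 5 = 25*5 = 9
  bit 2 = 0: r = r^2 mod 29 = 9^2 = 23
  bit 3 = 0: r = r^2 mod 29 = 23^2 = 7
  -> s = B^a = 7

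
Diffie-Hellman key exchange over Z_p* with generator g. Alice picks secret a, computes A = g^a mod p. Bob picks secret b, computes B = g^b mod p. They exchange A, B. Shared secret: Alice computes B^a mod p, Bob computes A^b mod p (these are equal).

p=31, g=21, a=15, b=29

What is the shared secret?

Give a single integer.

Answer: 30

Derivation:
A = 21^15 mod 31  (bits of 15 = 1111)
  bit 0 = 1: r = r^2 * 21 mod 31 = 1^2 * 21 = 1*21 = 21
  bit 1 = 1: r = r^2 * 21 mod 31 = 21^2 * 21 = 7*21 = 23
  bit 2 = 1: r = r^2 * 21 mod 31 = 23^2 * 21 = 2*21 = 11
  bit 3 = 1: r = r^2 * 21 mod 31 = 11^2 * 21 = 28*21 = 30
  -> A = 30
B = 21^29 mod 31  (bits of 29 = 11101)
  bit 0 = 1: r = r^2 * 21 mod 31 = 1^2 * 21 = 1*21 = 21
  bit 1 = 1: r = r^2 * 21 mod 31 = 21^2 * 21 = 7*21 = 23
  bit 2 = 1: r = r^2 * 21 mod 31 = 23^2 * 21 = 2*21 = 11
  bit 3 = 0: r = r^2 mod 31 = 11^2 = 28
  bit 4 = 1: r = r^2 * 21 mod 31 = 28^2 * 21 = 9*21 = 3
  -> B = 3
s = B^a = 3^15 mod 31  (bits of 15 = 1111)
  bit 0 = 1: r = r^2 * 3 mod 31 = 1^2 * 3 = 1*3 = 3
  bit 1 = 1: r = r^2 * 3 mod 31 = 3^2 * 3 = 9*3 = 27
  bit 2 = 1: r = r^2 * 3 mod 31 = 27^2 * 3 = 16*3 = 17
  bit 3 = 1: r = r^2 * 3 mod 31 = 17^2 * 3 = 10*3 = 30
  -> s = B^a = 30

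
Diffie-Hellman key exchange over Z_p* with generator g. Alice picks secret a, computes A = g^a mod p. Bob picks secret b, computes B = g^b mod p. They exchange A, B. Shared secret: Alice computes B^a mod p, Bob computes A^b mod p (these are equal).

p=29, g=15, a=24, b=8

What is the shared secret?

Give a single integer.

Answer: 16

Derivation:
A = 15^24 mod 29  (bits of 24 = 11000)
  bit 0 = 1: r = r^2 * 15 mod 29 = 1^2 * 15 = 1*15 = 15
  bit 1 = 1: r = r^2 * 15 mod 29 = 15^2 * 15 = 22*15 = 11
  bit 2 = 0: r = r^2 mod 29 = 11^2 = 5
  bit 3 = 0: r = r^2 mod 29 = 5^2 = 25
  bit 4 = 0: r = r^2 mod 29 = 25^2 = 16
  -> A = 16
B = 15^8 mod 29  (bits of 8 = 1000)
  bit 0 = 1: r = r^2 * 15 mod 29 = 1^2 * 15 = 1*15 = 15
  bit 1 = 0: r = r^2 mod 29 = 15^2 = 22
  bit 2 = 0: r = r^2 mod 29 = 22^2 = 20
  bit 3 = 0: r = r^2 mod 29 = 20^2 = 23
  -> B = 23
s = B^a = 23^24 mod 29  (bits of 24 = 11000)
  bit 0 = 1: r = r^2 * 23 mod 29 = 1^2 * 23 = 1*23 = 23
  bit 1 = 1: r = r^2 * 23 mod 29 = 23^2 * 23 = 7*23 = 16
  bit 2 = 0: r = r^2 mod 29 = 16^2 = 24
  bit 3 = 0: r = r^2 mod 29 = 24^2 = 25
  bit 4 = 0: r = r^2 mod 29 = 25^2 = 16
  -> s = B^a = 16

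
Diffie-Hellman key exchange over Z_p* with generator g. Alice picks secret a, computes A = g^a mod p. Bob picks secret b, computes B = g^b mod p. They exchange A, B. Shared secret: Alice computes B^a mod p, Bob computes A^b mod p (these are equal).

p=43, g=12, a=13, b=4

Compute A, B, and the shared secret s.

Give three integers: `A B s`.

A = 12^13 mod 43  (bits of 13 = 1101)
  bit 0 = 1: r = r^2 * 12 mod 43 = 1^2 * 12 = 1*12 = 12
  bit 1 = 1: r = r^2 * 12 mod 43 = 12^2 * 12 = 15*12 = 8
  bit 2 = 0: r = r^2 mod 43 = 8^2 = 21
  bit 3 = 1: r = r^2 * 12 mod 43 = 21^2 * 12 = 11*12 = 3
  -> A = 3
B = 12^4 mod 43  (bits of 4 = 100)
  bit 0 = 1: r = r^2 * 12 mod 43 = 1^2 * 12 = 1*12 = 12
  bit 1 = 0: r = r^2 mod 43 = 12^2 = 15
  bit 2 = 0: r = r^2 mod 43 = 15^2 = 10
  -> B = 10
s = B^a = 10^13 mod 43  (bits of 13 = 1101)
  bit 0 = 1: r = r^2 * 10 mod 43 = 1^2 * 10 = 1*10 = 10
  bit 1 = 1: r = r^2 * 10 mod 43 = 10^2 * 10 = 14*10 = 11
  bit 2 = 0: r = r^2 mod 43 = 11^2 = 35
  bit 3 = 1: r = r^2 * 10 mod 43 = 35^2 * 10 = 21*10 = 38
  -> s = B^a = 38

Answer: 3 10 38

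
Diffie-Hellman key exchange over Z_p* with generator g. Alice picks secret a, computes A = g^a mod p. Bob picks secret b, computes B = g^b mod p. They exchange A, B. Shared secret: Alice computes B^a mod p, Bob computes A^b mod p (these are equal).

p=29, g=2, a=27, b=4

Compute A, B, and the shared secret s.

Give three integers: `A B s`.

Answer: 15 16 20

Derivation:
A = 2^27 mod 29  (bits of 27 = 11011)
  bit 0 = 1: r = r^2 * 2 mod 29 = 1^2 * 2 = 1*2 = 2
  bit 1 = 1: r = r^2 * 2 mod 29 = 2^2 * 2 = 4*2 = 8
  bit 2 = 0: r = r^2 mod 29 = 8^2 = 6
  bit 3 = 1: r = r^2 * 2 mod 29 = 6^2 * 2 = 7*2 = 14
  bit 4 = 1: r = r^2 * 2 mod 29 = 14^2 * 2 = 22*2 = 15
  -> A = 15
B = 2^4 mod 29  (bits of 4 = 100)
  bit 0 = 1: r = r^2 * 2 mod 29 = 1^2 * 2 = 1*2 = 2
  bit 1 = 0: r = r^2 mod 29 = 2^2 = 4
  bit 2 = 0: r = r^2 mod 29 = 4^2 = 16
  -> B = 16
s = B^a = 16^27 mod 29  (bits of 27 = 11011)
  bit 0 = 1: r = r^2 * 16 mod 29 = 1^2 * 16 = 1*16 = 16
  bit 1 = 1: r = r^2 * 16 mod 29 = 16^2 * 16 = 24*16 = 7
  bit 2 = 0: r = r^2 mod 29 = 7^2 = 20
  bit 3 = 1: r = r^2 * 16 mod 29 = 20^2 * 16 = 23*16 = 20
  bit 4 = 1: r = r^2 * 16 mod 29 = 20^2 * 16 = 23*16 = 20
  -> s = B^a = 20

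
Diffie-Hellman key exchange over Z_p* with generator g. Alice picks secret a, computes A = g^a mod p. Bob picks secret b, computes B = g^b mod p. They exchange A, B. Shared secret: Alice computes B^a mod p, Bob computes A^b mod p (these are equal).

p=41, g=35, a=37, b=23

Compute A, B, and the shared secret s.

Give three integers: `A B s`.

Answer: 26 11 13

Derivation:
A = 35^37 mod 41  (bits of 37 = 100101)
  bit 0 = 1: r = r^2 * 35 mod 41 = 1^2 * 35 = 1*35 = 35
  bit 1 = 0: r = r^2 mod 41 = 35^2 = 36
  bit 2 = 0: r = r^2 mod 41 = 36^2 = 25
  bit 3 = 1: r = r^2 * 35 mod 41 = 25^2 * 35 = 10*35 = 22
  bit 4 = 0: r = r^2 mod 41 = 22^2 = 33
  bit 5 = 1: r = r^2 * 35 mod 41 = 33^2 * 35 = 23*35 = 26
  -> A = 26
B = 35^23 mod 41  (bits of 23 = 10111)
  bit 0 = 1: r = r^2 * 35 mod 41 = 1^2 * 35 = 1*35 = 35
  bit 1 = 0: r = r^2 mod 41 = 35^2 = 36
  bit 2 = 1: r = r^2 * 35 mod 41 = 36^2 * 35 = 25*35 = 14
  bit 3 = 1: r = r^2 * 35 mod 41 = 14^2 * 35 = 32*35 = 13
  bit 4 = 1: r = r^2 * 35 mod 41 = 13^2 * 35 = 5*35 = 11
  -> B = 11
s = B^a = 11^37 mod 41  (bits of 37 = 100101)
  bit 0 = 1: r = r^2 * 11 mod 41 = 1^2 * 11 = 1*11 = 11
  bit 1 = 0: r = r^2 mod 41 = 11^2 = 39
  bit 2 = 0: r = r^2 mod 41 = 39^2 = 4
  bit 3 = 1: r = r^2 * 11 mod 41 = 4^2 * 11 = 16*11 = 12
  bit 4 = 0: r = r^2 mod 41 = 12^2 = 21
  bit 5 = 1: r = r^2 * 11 mod 41 = 21^2 * 11 = 31*11 = 13
  -> s = B^a = 13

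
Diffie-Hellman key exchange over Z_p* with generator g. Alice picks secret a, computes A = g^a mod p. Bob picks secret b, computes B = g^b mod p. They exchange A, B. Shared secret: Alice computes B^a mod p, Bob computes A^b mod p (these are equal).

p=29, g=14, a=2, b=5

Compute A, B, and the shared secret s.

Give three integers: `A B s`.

Answer: 22 19 13

Derivation:
A = 14^2 mod 29  (bits of 2 = 10)
  bit 0 = 1: r = r^2 * 14 mod 29 = 1^2 * 14 = 1*14 = 14
  bit 1 = 0: r = r^2 mod 29 = 14^2 = 22
  -> A = 22
B = 14^5 mod 29  (bits of 5 = 101)
  bit 0 = 1: r = r^2 * 14 mod 29 = 1^2 * 14 = 1*14 = 14
  bit 1 = 0: r = r^2 mod 29 = 14^2 = 22
  bit 2 = 1: r = r^2 * 14 mod 29 = 22^2 * 14 = 20*14 = 19
  -> B = 19
s = B^a = 19^2 mod 29  (bits of 2 = 10)
  bit 0 = 1: r = r^2 * 19 mod 29 = 1^2 * 19 = 1*19 = 19
  bit 1 = 0: r = r^2 mod 29 = 19^2 = 13
  -> s = B^a = 13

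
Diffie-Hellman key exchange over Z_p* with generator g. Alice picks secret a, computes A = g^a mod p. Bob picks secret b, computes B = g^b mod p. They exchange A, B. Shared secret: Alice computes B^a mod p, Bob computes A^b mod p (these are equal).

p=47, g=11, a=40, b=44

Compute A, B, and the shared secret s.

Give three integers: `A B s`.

Answer: 14 7 6

Derivation:
A = 11^40 mod 47  (bits of 40 = 101000)
  bit 0 = 1: r = r^2 * 11 mod 47 = 1^2 * 11 = 1*11 = 11
  bit 1 = 0: r = r^2 mod 47 = 11^2 = 27
  bit 2 = 1: r = r^2 * 11 mod 47 = 27^2 * 11 = 24*11 = 29
  bit 3 = 0: r = r^2 mod 47 = 29^2 = 42
  bit 4 = 0: r = r^2 mod 47 = 42^2 = 25
  bit 5 = 0: r = r^2 mod 47 = 25^2 = 14
  -> A = 14
B = 11^44 mod 47  (bits of 44 = 101100)
  bit 0 = 1: r = r^2 * 11 mod 47 = 1^2 * 11 = 1*11 = 11
  bit 1 = 0: r = r^2 mod 47 = 11^2 = 27
  bit 2 = 1: r = r^2 * 11 mod 47 = 27^2 * 11 = 24*11 = 29
  bit 3 = 1: r = r^2 * 11 mod 47 = 29^2 * 11 = 42*11 = 39
  bit 4 = 0: r = r^2 mod 47 = 39^2 = 17
  bit 5 = 0: r = r^2 mod 47 = 17^2 = 7
  -> B = 7
s = B^a = 7^40 mod 47  (bits of 40 = 101000)
  bit 0 = 1: r = r^2 * 7 mod 47 = 1^2 * 7 = 1*7 = 7
  bit 1 = 0: r = r^2 mod 47 = 7^2 = 2
  bit 2 = 1: r = r^2 * 7 mod 47 = 2^2 * 7 = 4*7 = 28
  bit 3 = 0: r = r^2 mod 47 = 28^2 = 32
  bit 4 = 0: r = r^2 mod 47 = 32^2 = 37
  bit 5 = 0: r = r^2 mod 47 = 37^2 = 6
  -> s = B^a = 6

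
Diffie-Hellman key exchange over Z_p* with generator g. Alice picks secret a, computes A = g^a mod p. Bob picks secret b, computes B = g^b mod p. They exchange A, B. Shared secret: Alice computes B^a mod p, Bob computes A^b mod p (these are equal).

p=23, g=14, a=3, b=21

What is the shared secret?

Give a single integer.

Answer: 10

Derivation:
A = 14^3 mod 23  (bits of 3 = 11)
  bit 0 = 1: r = r^2 * 14 mod 23 = 1^2 * 14 = 1*14 = 14
  bit 1 = 1: r = r^2 * 14 mod 23 = 14^2 * 14 = 12*14 = 7
  -> A = 7
B = 14^21 mod 23  (bits of 21 = 10101)
  bit 0 = 1: r = r^2 * 14 mod 23 = 1^2 * 14 = 1*14 = 14
  bit 1 = 0: r = r^2 mod 23 = 14^2 = 12
  bit 2 = 1: r = r^2 * 14 mod 23 = 12^2 * 14 = 6*14 = 15
  bit 3 = 0: r = r^2 mod 23 = 15^2 = 18
  bit 4 = 1: r = r^2 * 14 mod 23 = 18^2 * 14 = 2*14 = 5
  -> B = 5
s = B^a = 5^3 mod 23  (bits of 3 = 11)
  bit 0 = 1: r = r^2 * 5 mod 23 = 1^2 * 5 = 1*5 = 5
  bit 1 = 1: r = r^2 * 5 mod 23 = 5^2 * 5 = 2*5 = 10
  -> s = B^a = 10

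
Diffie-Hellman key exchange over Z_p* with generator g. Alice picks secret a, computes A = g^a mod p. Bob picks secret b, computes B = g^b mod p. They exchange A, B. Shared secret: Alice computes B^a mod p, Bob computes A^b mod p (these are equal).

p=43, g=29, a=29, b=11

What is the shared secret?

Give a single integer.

Answer: 26

Derivation:
A = 29^29 mod 43  (bits of 29 = 11101)
  bit 0 = 1: r = r^2 * 29 mod 43 = 1^2 * 29 = 1*29 = 29
  bit 1 = 1: r = r^2 * 29 mod 43 = 29^2 * 29 = 24*29 = 8
  bit 2 = 1: r = r^2 * 29 mod 43 = 8^2 * 29 = 21*29 = 7
  bit 3 = 0: r = r^2 mod 43 = 7^2 = 6
  bit 4 = 1: r = r^2 * 29 mod 43 = 6^2 * 29 = 36*29 = 12
  -> A = 12
B = 29^11 mod 43  (bits of 11 = 1011)
  bit 0 = 1: r = r^2 * 29 mod 43 = 1^2 * 29 = 1*29 = 29
  bit 1 = 0: r = r^2 mod 43 = 29^2 = 24
  bit 2 = 1: r = r^2 * 29 mod 43 = 24^2 * 29 = 17*29 = 20
  bit 3 = 1: r = r^2 * 29 mod 43 = 20^2 * 29 = 13*29 = 33
  -> B = 33
s = B^a = 33^29 mod 43  (bits of 29 = 11101)
  bit 0 = 1: r = r^2 * 33 mod 43 = 1^2 * 33 = 1*33 = 33
  bit 1 = 1: r = r^2 * 33 mod 43 = 33^2 * 33 = 14*33 = 32
  bit 2 = 1: r = r^2 * 33 mod 43 = 32^2 * 33 = 35*33 = 37
  bit 3 = 0: r = r^2 mod 43 = 37^2 = 36
  bit 4 = 1: r = r^2 * 33 mod 43 = 36^2 * 33 = 6*33 = 26
  -> s = B^a = 26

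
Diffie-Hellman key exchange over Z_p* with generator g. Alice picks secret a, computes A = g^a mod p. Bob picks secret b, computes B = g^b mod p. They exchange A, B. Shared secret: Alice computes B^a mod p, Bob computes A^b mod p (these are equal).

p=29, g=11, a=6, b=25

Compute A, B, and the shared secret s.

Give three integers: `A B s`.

A = 11^6 mod 29  (bits of 6 = 110)
  bit 0 = 1: r = r^2 * 11 mod 29 = 1^2 * 11 = 1*11 = 11
  bit 1 = 1: r = r^2 * 11 mod 29 = 11^2 * 11 = 5*11 = 26
  bit 2 = 0: r = r^2 mod 29 = 26^2 = 9
  -> A = 9
B = 11^25 mod 29  (bits of 25 = 11001)
  bit 0 = 1: r = r^2 * 11 mod 29 = 1^2 * 11 = 1*11 = 11
  bit 1 = 1: r = r^2 * 11 mod 29 = 11^2 * 11 = 5*11 = 26
  bit 2 = 0: r = r^2 mod 29 = 26^2 = 9
  bit 3 = 0: r = r^2 mod 29 = 9^2 = 23
  bit 4 = 1: r = r^2 * 11 mod 29 = 23^2 * 11 = 7*11 = 19
  -> B = 19
s = B^a = 19^6 mod 29  (bits of 6 = 110)
  bit 0 = 1: r = r^2 * 19 mod 29 = 1^2 * 19 = 1*19 = 19
  bit 1 = 1: r = r^2 * 19 mod 29 = 19^2 * 19 = 13*19 = 15
  bit 2 = 0: r = r^2 mod 29 = 15^2 = 22
  -> s = B^a = 22

Answer: 9 19 22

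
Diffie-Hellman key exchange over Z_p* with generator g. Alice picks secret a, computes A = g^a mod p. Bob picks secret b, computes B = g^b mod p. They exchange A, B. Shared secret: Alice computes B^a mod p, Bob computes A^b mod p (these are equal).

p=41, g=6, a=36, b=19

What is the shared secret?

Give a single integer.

Answer: 25

Derivation:
A = 6^36 mod 41  (bits of 36 = 100100)
  bit 0 = 1: r = r^2 * 6 mod 41 = 1^2 * 6 = 1*6 = 6
  bit 1 = 0: r = r^2 mod 41 = 6^2 = 36
  bit 2 = 0: r = r^2 mod 41 = 36^2 = 25
  bit 3 = 1: r = r^2 * 6 mod 41 = 25^2 * 6 = 10*6 = 19
  bit 4 = 0: r = r^2 mod 41 = 19^2 = 33
  bit 5 = 0: r = r^2 mod 41 = 33^2 = 23
  -> A = 23
B = 6^19 mod 41  (bits of 19 = 10011)
  bit 0 = 1: r = r^2 * 6 mod 41 = 1^2 * 6 = 1*6 = 6
  bit 1 = 0: r = r^2 mod 41 = 6^2 = 36
  bit 2 = 0: r = r^2 mod 41 = 36^2 = 25
  bit 3 = 1: r = r^2 * 6 mod 41 = 25^2 * 6 = 10*6 = 19
  bit 4 = 1: r = r^2 * 6 mod 41 = 19^2 * 6 = 33*6 = 34
  -> B = 34
s = B^a = 34^36 mod 41  (bits of 36 = 100100)
  bit 0 = 1: r = r^2 * 34 mod 41 = 1^2 * 34 = 1*34 = 34
  bit 1 = 0: r = r^2 mod 41 = 34^2 = 8
  bit 2 = 0: r = r^2 mod 41 = 8^2 = 23
  bit 3 = 1: r = r^2 * 34 mod 41 = 23^2 * 34 = 37*34 = 28
  bit 4 = 0: r = r^2 mod 41 = 28^2 = 5
  bit 5 = 0: r = r^2 mod 41 = 5^2 = 25
  -> s = B^a = 25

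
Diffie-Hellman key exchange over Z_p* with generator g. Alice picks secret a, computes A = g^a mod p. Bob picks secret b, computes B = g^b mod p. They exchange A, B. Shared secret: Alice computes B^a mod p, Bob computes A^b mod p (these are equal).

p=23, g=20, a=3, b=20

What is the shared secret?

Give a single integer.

A = 20^3 mod 23  (bits of 3 = 11)
  bit 0 = 1: r = r^2 * 20 mod 23 = 1^2 * 20 = 1*20 = 20
  bit 1 = 1: r = r^2 * 20 mod 23 = 20^2 * 20 = 9*20 = 19
  -> A = 19
B = 20^20 mod 23  (bits of 20 = 10100)
  bit 0 = 1: r = r^2 * 20 mod 23 = 1^2 * 20 = 1*20 = 20
  bit 1 = 0: r = r^2 mod 23 = 20^2 = 9
  bit 2 = 1: r = r^2 * 20 mod 23 = 9^2 * 20 = 12*20 = 10
  bit 3 = 0: r = r^2 mod 23 = 10^2 = 8
  bit 4 = 0: r = r^2 mod 23 = 8^2 = 18
  -> B = 18
s = B^a = 18^3 mod 23  (bits of 3 = 11)
  bit 0 = 1: r = r^2 * 18 mod 23 = 1^2 * 18 = 1*18 = 18
  bit 1 = 1: r = r^2 * 18 mod 23 = 18^2 * 18 = 2*18 = 13
  -> s = B^a = 13

Answer: 13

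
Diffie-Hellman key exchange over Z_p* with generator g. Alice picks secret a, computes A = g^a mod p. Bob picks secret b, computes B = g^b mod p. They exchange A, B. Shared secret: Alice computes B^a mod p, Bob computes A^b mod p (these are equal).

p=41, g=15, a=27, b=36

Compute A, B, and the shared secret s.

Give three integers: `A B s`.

Answer: 7 4 25

Derivation:
A = 15^27 mod 41  (bits of 27 = 11011)
  bit 0 = 1: r = r^2 * 15 mod 41 = 1^2 * 15 = 1*15 = 15
  bit 1 = 1: r = r^2 * 15 mod 41 = 15^2 * 15 = 20*15 = 13
  bit 2 = 0: r = r^2 mod 41 = 13^2 = 5
  bit 3 = 1: r = r^2 * 15 mod 41 = 5^2 * 15 = 25*15 = 6
  bit 4 = 1: r = r^2 * 15 mod 41 = 6^2 * 15 = 36*15 = 7
  -> A = 7
B = 15^36 mod 41  (bits of 36 = 100100)
  bit 0 = 1: r = r^2 * 15 mod 41 = 1^2 * 15 = 1*15 = 15
  bit 1 = 0: r = r^2 mod 41 = 15^2 = 20
  bit 2 = 0: r = r^2 mod 41 = 20^2 = 31
  bit 3 = 1: r = r^2 * 15 mod 41 = 31^2 * 15 = 18*15 = 24
  bit 4 = 0: r = r^2 mod 41 = 24^2 = 2
  bit 5 = 0: r = r^2 mod 41 = 2^2 = 4
  -> B = 4
s = B^a = 4^27 mod 41  (bits of 27 = 11011)
  bit 0 = 1: r = r^2 * 4 mod 41 = 1^2 * 4 = 1*4 = 4
  bit 1 = 1: r = r^2 * 4 mod 41 = 4^2 * 4 = 16*4 = 23
  bit 2 = 0: r = r^2 mod 41 = 23^2 = 37
  bit 3 = 1: r = r^2 * 4 mod 41 = 37^2 * 4 = 16*4 = 23
  bit 4 = 1: r = r^2 * 4 mod 41 = 23^2 * 4 = 37*4 = 25
  -> s = B^a = 25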